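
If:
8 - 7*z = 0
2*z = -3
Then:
No Solution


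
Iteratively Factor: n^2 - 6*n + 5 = (n - 5)*(n - 1)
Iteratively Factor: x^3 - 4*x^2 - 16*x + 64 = (x - 4)*(x^2 - 16) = (x - 4)^2*(x + 4)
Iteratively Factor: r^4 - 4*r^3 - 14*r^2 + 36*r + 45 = (r - 3)*(r^3 - r^2 - 17*r - 15) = (r - 3)*(r + 3)*(r^2 - 4*r - 5) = (r - 5)*(r - 3)*(r + 3)*(r + 1)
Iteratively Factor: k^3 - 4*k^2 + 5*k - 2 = (k - 1)*(k^2 - 3*k + 2) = (k - 2)*(k - 1)*(k - 1)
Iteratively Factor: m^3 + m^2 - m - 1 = (m - 1)*(m^2 + 2*m + 1) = (m - 1)*(m + 1)*(m + 1)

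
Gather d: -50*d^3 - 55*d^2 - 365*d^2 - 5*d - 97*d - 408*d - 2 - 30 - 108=-50*d^3 - 420*d^2 - 510*d - 140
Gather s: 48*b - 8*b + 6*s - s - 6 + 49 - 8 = 40*b + 5*s + 35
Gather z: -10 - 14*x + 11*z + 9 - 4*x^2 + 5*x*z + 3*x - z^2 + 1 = -4*x^2 - 11*x - z^2 + z*(5*x + 11)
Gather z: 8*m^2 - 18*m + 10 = 8*m^2 - 18*m + 10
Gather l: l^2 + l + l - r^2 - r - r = l^2 + 2*l - r^2 - 2*r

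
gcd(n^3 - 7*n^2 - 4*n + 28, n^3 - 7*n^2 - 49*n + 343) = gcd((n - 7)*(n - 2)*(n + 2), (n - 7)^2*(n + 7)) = n - 7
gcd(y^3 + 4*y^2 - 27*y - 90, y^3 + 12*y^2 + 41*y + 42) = y + 3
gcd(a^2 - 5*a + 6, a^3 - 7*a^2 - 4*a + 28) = a - 2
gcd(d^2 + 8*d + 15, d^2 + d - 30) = 1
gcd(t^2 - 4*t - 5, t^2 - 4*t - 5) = t^2 - 4*t - 5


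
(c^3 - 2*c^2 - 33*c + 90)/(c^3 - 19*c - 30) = (c^2 + 3*c - 18)/(c^2 + 5*c + 6)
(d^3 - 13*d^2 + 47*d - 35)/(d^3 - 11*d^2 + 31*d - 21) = (d - 5)/(d - 3)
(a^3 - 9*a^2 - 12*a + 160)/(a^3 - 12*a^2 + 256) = (a - 5)/(a - 8)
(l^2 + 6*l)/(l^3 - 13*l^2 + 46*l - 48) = l*(l + 6)/(l^3 - 13*l^2 + 46*l - 48)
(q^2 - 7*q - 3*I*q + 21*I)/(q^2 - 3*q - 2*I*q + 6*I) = (q^2 - 7*q - 3*I*q + 21*I)/(q^2 - 3*q - 2*I*q + 6*I)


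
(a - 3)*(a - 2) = a^2 - 5*a + 6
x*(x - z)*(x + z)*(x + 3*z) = x^4 + 3*x^3*z - x^2*z^2 - 3*x*z^3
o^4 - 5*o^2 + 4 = (o - 2)*(o - 1)*(o + 1)*(o + 2)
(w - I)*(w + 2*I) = w^2 + I*w + 2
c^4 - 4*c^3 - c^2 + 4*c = c*(c - 4)*(c - 1)*(c + 1)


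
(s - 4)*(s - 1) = s^2 - 5*s + 4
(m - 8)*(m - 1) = m^2 - 9*m + 8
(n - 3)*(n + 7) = n^2 + 4*n - 21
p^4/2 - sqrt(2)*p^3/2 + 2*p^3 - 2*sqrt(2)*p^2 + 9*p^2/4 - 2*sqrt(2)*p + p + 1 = (p/2 + 1)*(p + 2)*(p - sqrt(2)/2)^2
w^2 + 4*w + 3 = (w + 1)*(w + 3)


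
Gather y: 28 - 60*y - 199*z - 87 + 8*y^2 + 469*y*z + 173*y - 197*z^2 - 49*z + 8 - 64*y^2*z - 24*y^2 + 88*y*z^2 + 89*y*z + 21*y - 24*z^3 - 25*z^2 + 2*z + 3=y^2*(-64*z - 16) + y*(88*z^2 + 558*z + 134) - 24*z^3 - 222*z^2 - 246*z - 48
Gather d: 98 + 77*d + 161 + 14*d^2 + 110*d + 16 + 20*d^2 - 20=34*d^2 + 187*d + 255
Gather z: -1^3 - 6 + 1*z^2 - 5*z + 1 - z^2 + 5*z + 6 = 0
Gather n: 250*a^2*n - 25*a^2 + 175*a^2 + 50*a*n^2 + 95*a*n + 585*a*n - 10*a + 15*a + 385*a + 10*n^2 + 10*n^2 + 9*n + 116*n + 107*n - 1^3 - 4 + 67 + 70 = 150*a^2 + 390*a + n^2*(50*a + 20) + n*(250*a^2 + 680*a + 232) + 132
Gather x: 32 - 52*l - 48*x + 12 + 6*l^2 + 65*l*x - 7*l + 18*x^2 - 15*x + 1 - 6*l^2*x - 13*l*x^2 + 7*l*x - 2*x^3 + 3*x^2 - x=6*l^2 - 59*l - 2*x^3 + x^2*(21 - 13*l) + x*(-6*l^2 + 72*l - 64) + 45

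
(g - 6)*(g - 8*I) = g^2 - 6*g - 8*I*g + 48*I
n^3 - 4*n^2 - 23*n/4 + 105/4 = (n - 7/2)*(n - 3)*(n + 5/2)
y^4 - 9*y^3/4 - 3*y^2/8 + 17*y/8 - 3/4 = (y - 2)*(y - 3/4)*(y - 1/2)*(y + 1)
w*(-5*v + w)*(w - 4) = -5*v*w^2 + 20*v*w + w^3 - 4*w^2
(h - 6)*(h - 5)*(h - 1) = h^3 - 12*h^2 + 41*h - 30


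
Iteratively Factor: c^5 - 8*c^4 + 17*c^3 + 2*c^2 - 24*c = (c - 3)*(c^4 - 5*c^3 + 2*c^2 + 8*c) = c*(c - 3)*(c^3 - 5*c^2 + 2*c + 8) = c*(c - 3)*(c - 2)*(c^2 - 3*c - 4) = c*(c - 4)*(c - 3)*(c - 2)*(c + 1)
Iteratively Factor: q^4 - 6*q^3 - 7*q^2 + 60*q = (q - 5)*(q^3 - q^2 - 12*q) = q*(q - 5)*(q^2 - q - 12) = q*(q - 5)*(q + 3)*(q - 4)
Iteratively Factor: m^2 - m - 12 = (m + 3)*(m - 4)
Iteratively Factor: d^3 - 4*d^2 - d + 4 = (d - 4)*(d^2 - 1) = (d - 4)*(d + 1)*(d - 1)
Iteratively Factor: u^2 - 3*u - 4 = (u - 4)*(u + 1)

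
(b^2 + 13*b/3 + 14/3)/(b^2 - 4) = (b + 7/3)/(b - 2)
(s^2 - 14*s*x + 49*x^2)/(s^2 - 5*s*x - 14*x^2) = (s - 7*x)/(s + 2*x)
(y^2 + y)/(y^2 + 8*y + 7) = y/(y + 7)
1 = 1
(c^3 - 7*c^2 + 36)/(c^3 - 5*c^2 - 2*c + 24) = (c - 6)/(c - 4)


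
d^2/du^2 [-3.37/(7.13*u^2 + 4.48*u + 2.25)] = (342.640706*u^2 + 215.291776*u - 3.37*(14.26*u + 4.48)*(28.52*u + 8.96) + 108.12645)/(7.13*u^2 + 4.48*u + 2.25)^3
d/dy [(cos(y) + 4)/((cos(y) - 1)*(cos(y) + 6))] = (cos(y)^2 + 8*cos(y) + 26)*sin(y)/((cos(y) - 1)^2*(cos(y) + 6)^2)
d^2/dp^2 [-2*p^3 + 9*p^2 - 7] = 18 - 12*p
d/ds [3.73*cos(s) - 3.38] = -3.73*sin(s)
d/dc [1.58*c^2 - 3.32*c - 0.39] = 3.16*c - 3.32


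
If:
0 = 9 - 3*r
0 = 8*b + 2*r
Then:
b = -3/4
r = 3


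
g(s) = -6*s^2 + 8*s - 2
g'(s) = 8 - 12*s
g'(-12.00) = 152.00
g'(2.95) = -27.40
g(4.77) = -100.36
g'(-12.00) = 152.00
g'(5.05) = -52.60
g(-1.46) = -26.47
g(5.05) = -114.62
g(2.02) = -10.32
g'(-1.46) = 25.52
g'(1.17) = -6.04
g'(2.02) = -16.24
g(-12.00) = -962.00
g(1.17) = -0.85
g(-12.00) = -962.00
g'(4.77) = -49.24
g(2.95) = -30.62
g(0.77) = 0.60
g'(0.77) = -1.24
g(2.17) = -12.89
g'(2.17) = -18.04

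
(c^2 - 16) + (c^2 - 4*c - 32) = 2*c^2 - 4*c - 48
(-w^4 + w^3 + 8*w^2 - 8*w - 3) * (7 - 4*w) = 4*w^5 - 11*w^4 - 25*w^3 + 88*w^2 - 44*w - 21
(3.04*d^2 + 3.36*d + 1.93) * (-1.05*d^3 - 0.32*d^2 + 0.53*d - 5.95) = -3.192*d^5 - 4.5008*d^4 - 1.4905*d^3 - 16.9248*d^2 - 18.9691*d - 11.4835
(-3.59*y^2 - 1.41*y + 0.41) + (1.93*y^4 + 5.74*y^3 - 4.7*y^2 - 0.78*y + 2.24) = 1.93*y^4 + 5.74*y^3 - 8.29*y^2 - 2.19*y + 2.65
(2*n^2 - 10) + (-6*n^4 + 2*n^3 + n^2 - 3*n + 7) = -6*n^4 + 2*n^3 + 3*n^2 - 3*n - 3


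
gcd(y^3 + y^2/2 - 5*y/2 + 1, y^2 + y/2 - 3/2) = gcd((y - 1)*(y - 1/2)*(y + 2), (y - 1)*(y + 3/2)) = y - 1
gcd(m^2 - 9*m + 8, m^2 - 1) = m - 1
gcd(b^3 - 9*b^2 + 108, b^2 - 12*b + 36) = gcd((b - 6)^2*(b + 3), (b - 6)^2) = b^2 - 12*b + 36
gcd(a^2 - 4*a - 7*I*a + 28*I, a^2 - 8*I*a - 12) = 1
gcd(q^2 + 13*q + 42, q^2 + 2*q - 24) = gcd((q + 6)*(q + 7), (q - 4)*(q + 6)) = q + 6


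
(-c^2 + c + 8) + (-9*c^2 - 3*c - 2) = -10*c^2 - 2*c + 6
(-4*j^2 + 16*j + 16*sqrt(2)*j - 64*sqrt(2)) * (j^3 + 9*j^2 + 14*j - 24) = -4*j^5 - 20*j^4 + 16*sqrt(2)*j^4 + 88*j^3 + 80*sqrt(2)*j^3 - 352*sqrt(2)*j^2 + 320*j^2 - 1280*sqrt(2)*j - 384*j + 1536*sqrt(2)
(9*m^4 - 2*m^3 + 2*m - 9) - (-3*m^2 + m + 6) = 9*m^4 - 2*m^3 + 3*m^2 + m - 15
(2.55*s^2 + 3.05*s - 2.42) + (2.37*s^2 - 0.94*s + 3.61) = 4.92*s^2 + 2.11*s + 1.19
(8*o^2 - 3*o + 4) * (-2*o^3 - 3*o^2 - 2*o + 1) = -16*o^5 - 18*o^4 - 15*o^3 + 2*o^2 - 11*o + 4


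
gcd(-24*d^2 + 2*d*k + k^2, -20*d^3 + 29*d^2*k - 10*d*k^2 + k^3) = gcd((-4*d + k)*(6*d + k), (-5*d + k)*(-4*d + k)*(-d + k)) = 4*d - k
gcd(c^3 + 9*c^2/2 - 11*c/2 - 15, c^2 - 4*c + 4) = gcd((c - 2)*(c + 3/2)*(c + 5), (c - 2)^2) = c - 2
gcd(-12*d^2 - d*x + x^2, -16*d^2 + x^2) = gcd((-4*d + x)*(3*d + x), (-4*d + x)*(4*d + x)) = -4*d + x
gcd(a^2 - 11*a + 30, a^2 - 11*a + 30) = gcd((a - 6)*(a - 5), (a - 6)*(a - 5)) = a^2 - 11*a + 30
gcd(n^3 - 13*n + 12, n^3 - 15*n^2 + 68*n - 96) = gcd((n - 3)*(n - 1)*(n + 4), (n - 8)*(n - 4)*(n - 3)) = n - 3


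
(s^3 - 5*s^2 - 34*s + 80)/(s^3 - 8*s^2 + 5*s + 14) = (s^2 - 3*s - 40)/(s^2 - 6*s - 7)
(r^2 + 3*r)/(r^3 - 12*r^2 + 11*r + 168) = r/(r^2 - 15*r + 56)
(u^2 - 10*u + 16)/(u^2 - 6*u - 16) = (u - 2)/(u + 2)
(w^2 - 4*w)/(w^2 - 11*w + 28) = w/(w - 7)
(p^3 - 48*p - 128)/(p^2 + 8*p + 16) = p - 8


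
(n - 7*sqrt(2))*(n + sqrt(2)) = n^2 - 6*sqrt(2)*n - 14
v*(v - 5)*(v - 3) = v^3 - 8*v^2 + 15*v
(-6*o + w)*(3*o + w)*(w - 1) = -18*o^2*w + 18*o^2 - 3*o*w^2 + 3*o*w + w^3 - w^2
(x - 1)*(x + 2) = x^2 + x - 2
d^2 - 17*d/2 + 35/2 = (d - 5)*(d - 7/2)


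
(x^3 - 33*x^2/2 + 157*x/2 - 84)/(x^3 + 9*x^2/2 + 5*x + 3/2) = (2*x^3 - 33*x^2 + 157*x - 168)/(2*x^3 + 9*x^2 + 10*x + 3)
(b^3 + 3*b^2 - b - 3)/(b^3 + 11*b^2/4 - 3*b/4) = 4*(b^2 - 1)/(b*(4*b - 1))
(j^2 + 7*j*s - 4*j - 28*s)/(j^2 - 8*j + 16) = (j + 7*s)/(j - 4)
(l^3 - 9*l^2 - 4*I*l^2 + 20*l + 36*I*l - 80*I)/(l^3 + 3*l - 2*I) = (l^3 + l^2*(-9 - 4*I) + l*(20 + 36*I) - 80*I)/(l^3 + 3*l - 2*I)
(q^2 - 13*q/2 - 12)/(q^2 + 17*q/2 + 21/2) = (q - 8)/(q + 7)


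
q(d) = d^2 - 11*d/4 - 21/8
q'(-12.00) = -26.75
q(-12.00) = 174.38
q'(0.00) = -2.75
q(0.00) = -2.62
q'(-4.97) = -12.69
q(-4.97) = 35.74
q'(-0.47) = -3.69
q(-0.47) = -1.11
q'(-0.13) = -3.01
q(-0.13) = -2.25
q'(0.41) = -1.93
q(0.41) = -3.58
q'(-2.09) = -6.93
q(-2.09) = 7.49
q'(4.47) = 6.19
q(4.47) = 5.06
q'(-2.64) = -8.03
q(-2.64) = 11.60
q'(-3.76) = -10.27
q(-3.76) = 21.85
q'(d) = 2*d - 11/4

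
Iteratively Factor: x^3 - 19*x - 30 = (x + 2)*(x^2 - 2*x - 15) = (x - 5)*(x + 2)*(x + 3)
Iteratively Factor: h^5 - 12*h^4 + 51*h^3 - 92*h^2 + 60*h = (h - 3)*(h^4 - 9*h^3 + 24*h^2 - 20*h) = (h - 5)*(h - 3)*(h^3 - 4*h^2 + 4*h) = (h - 5)*(h - 3)*(h - 2)*(h^2 - 2*h) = (h - 5)*(h - 3)*(h - 2)^2*(h)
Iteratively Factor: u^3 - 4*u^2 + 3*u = (u)*(u^2 - 4*u + 3) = u*(u - 1)*(u - 3)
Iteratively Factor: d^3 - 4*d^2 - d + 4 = (d + 1)*(d^2 - 5*d + 4) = (d - 1)*(d + 1)*(d - 4)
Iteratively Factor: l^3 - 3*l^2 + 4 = (l - 2)*(l^2 - l - 2) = (l - 2)^2*(l + 1)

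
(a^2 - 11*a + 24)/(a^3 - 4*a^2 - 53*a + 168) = 1/(a + 7)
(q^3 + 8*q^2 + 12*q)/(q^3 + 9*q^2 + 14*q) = (q + 6)/(q + 7)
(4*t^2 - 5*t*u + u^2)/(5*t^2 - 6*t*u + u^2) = (4*t - u)/(5*t - u)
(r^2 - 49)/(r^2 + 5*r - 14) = (r - 7)/(r - 2)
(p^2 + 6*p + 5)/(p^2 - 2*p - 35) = (p + 1)/(p - 7)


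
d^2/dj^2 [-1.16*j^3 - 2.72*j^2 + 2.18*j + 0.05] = -6.96*j - 5.44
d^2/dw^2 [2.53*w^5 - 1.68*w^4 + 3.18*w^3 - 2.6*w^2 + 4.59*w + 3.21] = 50.6*w^3 - 20.16*w^2 + 19.08*w - 5.2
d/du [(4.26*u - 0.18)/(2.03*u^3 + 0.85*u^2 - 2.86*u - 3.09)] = (-17.2956*u^3 - 2.5248*u^2 + 0.305999999999999*u - 13.6782)/(4.1209*u^6 + 3.451*u^5 - 10.8891*u^4 - 17.4074*u^3 + 2.9266*u^2 + 17.6748*u + 9.5481)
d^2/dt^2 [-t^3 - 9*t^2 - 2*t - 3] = -6*t - 18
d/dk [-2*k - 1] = -2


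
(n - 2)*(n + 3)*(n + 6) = n^3 + 7*n^2 - 36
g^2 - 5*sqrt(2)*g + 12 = (g - 3*sqrt(2))*(g - 2*sqrt(2))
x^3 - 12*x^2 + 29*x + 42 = (x - 7)*(x - 6)*(x + 1)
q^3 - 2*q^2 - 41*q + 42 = (q - 7)*(q - 1)*(q + 6)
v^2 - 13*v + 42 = (v - 7)*(v - 6)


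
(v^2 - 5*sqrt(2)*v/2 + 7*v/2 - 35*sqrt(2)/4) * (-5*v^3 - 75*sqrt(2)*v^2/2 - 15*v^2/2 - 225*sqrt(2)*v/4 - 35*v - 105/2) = -5*v^5 - 25*sqrt(2)*v^4 - 25*v^4 - 125*sqrt(2)*v^3 + 505*v^3/4 - 175*sqrt(2)*v^2/4 + 1525*v^2/2 + 875*sqrt(2)*v/2 + 6405*v/8 + 3675*sqrt(2)/8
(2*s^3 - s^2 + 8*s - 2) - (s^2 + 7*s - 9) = 2*s^3 - 2*s^2 + s + 7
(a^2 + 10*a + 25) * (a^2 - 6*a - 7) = a^4 + 4*a^3 - 42*a^2 - 220*a - 175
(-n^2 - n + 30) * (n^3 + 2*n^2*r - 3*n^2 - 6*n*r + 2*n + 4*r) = -n^5 - 2*n^4*r + 2*n^4 + 4*n^3*r + 31*n^3 + 62*n^2*r - 92*n^2 - 184*n*r + 60*n + 120*r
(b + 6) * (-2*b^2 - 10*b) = -2*b^3 - 22*b^2 - 60*b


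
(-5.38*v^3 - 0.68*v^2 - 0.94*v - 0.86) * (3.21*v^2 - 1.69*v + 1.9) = -17.2698*v^5 + 6.9094*v^4 - 12.0902*v^3 - 2.464*v^2 - 0.3326*v - 1.634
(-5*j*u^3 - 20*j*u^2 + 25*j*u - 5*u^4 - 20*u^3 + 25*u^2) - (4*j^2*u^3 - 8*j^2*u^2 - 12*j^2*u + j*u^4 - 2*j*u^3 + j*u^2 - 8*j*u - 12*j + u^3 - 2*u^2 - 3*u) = -4*j^2*u^3 + 8*j^2*u^2 + 12*j^2*u - j*u^4 - 3*j*u^3 - 21*j*u^2 + 33*j*u + 12*j - 5*u^4 - 21*u^3 + 27*u^2 + 3*u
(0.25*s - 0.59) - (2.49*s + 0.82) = -2.24*s - 1.41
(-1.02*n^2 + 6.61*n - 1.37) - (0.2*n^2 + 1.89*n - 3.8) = -1.22*n^2 + 4.72*n + 2.43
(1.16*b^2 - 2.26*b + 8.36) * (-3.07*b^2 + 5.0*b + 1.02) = -3.5612*b^4 + 12.7382*b^3 - 35.782*b^2 + 39.4948*b + 8.5272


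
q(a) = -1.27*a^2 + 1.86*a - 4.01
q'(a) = 1.86 - 2.54*a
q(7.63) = -63.75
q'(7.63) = -17.52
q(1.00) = -3.42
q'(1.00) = -0.68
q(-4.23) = -34.60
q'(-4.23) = 12.60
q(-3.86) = -30.11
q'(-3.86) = 11.66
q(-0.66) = -5.79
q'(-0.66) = 3.54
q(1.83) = -4.86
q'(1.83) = -2.79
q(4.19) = -18.51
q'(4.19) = -8.78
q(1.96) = -5.24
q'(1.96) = -3.12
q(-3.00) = -21.02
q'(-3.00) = 9.48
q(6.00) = -38.57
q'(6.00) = -13.38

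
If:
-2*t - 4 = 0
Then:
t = -2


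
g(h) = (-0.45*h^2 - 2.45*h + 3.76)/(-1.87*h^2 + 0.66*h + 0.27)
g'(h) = (-0.9*h - 2.45)/(-1.87*h^2 + 0.66*h + 0.27) + (3.74*h - 0.66)*(-0.45*h^2 - 2.45*h + 3.76)/(-1.87*h^2 + 0.66*h + 0.27)^2 = (-4.8785*h^2 + 13.8194*h - 3.1431)/(3.4969*h^4 - 2.4684*h^3 - 0.5742*h^2 + 0.3564*h + 0.0729)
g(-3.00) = -0.38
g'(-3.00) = -0.26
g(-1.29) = -1.67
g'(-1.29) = -2.13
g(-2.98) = -0.39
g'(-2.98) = -0.26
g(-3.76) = -0.23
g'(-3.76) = -0.15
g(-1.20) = -1.88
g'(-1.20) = -2.59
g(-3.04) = -0.37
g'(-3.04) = -0.25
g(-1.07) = -2.28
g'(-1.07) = -3.54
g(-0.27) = -98.57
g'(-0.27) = -3647.27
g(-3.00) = -0.38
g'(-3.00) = -0.26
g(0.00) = 13.93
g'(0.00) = -43.12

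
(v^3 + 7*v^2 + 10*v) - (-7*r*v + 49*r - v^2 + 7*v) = 7*r*v - 49*r + v^3 + 8*v^2 + 3*v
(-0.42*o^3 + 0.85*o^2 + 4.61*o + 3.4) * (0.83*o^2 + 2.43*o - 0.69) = -0.3486*o^5 - 0.3151*o^4 + 6.1816*o^3 + 13.4378*o^2 + 5.0811*o - 2.346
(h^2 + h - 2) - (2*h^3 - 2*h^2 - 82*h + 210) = -2*h^3 + 3*h^2 + 83*h - 212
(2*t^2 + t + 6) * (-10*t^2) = -20*t^4 - 10*t^3 - 60*t^2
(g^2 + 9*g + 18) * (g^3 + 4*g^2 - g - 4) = g^5 + 13*g^4 + 53*g^3 + 59*g^2 - 54*g - 72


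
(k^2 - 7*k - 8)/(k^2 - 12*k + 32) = (k + 1)/(k - 4)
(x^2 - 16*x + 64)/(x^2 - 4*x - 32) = (x - 8)/(x + 4)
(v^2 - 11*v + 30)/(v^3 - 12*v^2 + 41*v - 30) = 1/(v - 1)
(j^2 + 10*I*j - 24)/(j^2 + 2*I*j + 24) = (j + 4*I)/(j - 4*I)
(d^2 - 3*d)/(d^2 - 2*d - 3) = d/(d + 1)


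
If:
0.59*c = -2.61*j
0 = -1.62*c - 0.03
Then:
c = -0.02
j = 0.00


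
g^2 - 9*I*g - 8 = (g - 8*I)*(g - I)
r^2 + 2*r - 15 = (r - 3)*(r + 5)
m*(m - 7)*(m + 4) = m^3 - 3*m^2 - 28*m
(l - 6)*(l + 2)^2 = l^3 - 2*l^2 - 20*l - 24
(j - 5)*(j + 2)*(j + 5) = j^3 + 2*j^2 - 25*j - 50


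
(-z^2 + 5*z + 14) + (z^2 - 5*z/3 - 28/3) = 10*z/3 + 14/3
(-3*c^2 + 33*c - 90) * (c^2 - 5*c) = -3*c^4 + 48*c^3 - 255*c^2 + 450*c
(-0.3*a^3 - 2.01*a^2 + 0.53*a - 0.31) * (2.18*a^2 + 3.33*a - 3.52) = -0.654*a^5 - 5.3808*a^4 - 4.4819*a^3 + 8.1643*a^2 - 2.8979*a + 1.0912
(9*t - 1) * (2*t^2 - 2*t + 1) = 18*t^3 - 20*t^2 + 11*t - 1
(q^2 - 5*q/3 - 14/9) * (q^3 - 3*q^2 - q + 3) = q^5 - 14*q^4/3 + 22*q^3/9 + 28*q^2/3 - 31*q/9 - 14/3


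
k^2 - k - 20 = (k - 5)*(k + 4)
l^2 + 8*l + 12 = (l + 2)*(l + 6)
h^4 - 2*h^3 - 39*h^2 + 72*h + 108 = (h - 6)*(h - 3)*(h + 1)*(h + 6)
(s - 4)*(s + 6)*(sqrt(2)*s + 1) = sqrt(2)*s^3 + s^2 + 2*sqrt(2)*s^2 - 24*sqrt(2)*s + 2*s - 24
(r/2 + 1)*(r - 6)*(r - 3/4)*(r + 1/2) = r^4/2 - 17*r^3/8 - 91*r^2/16 + 9*r/4 + 9/4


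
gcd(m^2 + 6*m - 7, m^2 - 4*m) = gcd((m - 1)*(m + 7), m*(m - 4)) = 1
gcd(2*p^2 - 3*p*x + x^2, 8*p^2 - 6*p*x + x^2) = -2*p + x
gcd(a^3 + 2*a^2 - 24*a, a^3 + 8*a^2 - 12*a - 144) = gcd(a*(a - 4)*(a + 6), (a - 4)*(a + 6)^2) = a^2 + 2*a - 24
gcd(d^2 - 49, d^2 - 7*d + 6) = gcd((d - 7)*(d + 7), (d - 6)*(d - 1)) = 1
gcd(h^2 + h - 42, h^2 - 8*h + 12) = h - 6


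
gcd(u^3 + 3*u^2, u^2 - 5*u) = u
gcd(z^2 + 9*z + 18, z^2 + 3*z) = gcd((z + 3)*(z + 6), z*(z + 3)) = z + 3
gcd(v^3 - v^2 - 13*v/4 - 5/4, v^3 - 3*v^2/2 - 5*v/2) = v^2 - 3*v/2 - 5/2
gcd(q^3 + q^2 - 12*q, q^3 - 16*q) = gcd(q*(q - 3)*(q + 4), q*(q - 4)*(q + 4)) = q^2 + 4*q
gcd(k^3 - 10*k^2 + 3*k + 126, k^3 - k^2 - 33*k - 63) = k^2 - 4*k - 21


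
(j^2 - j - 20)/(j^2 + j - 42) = (j^2 - j - 20)/(j^2 + j - 42)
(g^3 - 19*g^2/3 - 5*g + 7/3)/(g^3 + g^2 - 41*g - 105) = (3*g^2 + 2*g - 1)/(3*(g^2 + 8*g + 15))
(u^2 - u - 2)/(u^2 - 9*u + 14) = (u + 1)/(u - 7)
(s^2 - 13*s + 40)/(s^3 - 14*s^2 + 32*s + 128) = (s - 5)/(s^2 - 6*s - 16)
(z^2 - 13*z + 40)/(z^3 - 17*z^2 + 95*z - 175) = (z - 8)/(z^2 - 12*z + 35)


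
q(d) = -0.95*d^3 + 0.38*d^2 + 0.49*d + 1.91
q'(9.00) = -223.52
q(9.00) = -655.45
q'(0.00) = 0.49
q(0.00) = 1.91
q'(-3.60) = -39.18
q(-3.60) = 49.39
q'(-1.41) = -6.25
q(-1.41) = 4.64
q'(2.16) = -11.17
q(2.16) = -4.83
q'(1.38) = -3.89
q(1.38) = 0.81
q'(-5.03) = -75.44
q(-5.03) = 129.96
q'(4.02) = -42.51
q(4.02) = -51.70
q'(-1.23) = -4.76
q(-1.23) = 3.65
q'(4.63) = -57.09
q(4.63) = -81.97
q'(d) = -2.85*d^2 + 0.76*d + 0.49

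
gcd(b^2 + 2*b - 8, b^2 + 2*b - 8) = b^2 + 2*b - 8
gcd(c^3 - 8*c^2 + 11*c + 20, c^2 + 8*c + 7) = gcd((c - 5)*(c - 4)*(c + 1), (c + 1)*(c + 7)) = c + 1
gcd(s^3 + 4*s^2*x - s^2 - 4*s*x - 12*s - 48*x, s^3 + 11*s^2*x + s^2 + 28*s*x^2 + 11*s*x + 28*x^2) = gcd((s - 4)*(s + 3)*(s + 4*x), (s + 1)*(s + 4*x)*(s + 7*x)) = s + 4*x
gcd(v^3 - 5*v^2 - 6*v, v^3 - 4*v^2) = v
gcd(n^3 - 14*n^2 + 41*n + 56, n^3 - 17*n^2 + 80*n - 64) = n - 8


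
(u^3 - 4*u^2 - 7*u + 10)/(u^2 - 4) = (u^2 - 6*u + 5)/(u - 2)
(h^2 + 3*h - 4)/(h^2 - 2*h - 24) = (h - 1)/(h - 6)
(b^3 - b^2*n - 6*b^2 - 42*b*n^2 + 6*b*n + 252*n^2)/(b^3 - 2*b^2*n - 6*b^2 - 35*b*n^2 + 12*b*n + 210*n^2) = (b + 6*n)/(b + 5*n)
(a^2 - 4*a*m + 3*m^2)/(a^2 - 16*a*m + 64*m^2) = (a^2 - 4*a*m + 3*m^2)/(a^2 - 16*a*m + 64*m^2)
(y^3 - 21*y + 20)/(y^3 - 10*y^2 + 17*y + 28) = (y^2 + 4*y - 5)/(y^2 - 6*y - 7)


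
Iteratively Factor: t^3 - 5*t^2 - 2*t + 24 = (t + 2)*(t^2 - 7*t + 12) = (t - 4)*(t + 2)*(t - 3)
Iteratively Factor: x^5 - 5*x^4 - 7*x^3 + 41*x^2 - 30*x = (x + 3)*(x^4 - 8*x^3 + 17*x^2 - 10*x) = x*(x + 3)*(x^3 - 8*x^2 + 17*x - 10) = x*(x - 1)*(x + 3)*(x^2 - 7*x + 10) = x*(x - 2)*(x - 1)*(x + 3)*(x - 5)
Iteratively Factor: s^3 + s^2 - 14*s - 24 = (s + 2)*(s^2 - s - 12) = (s - 4)*(s + 2)*(s + 3)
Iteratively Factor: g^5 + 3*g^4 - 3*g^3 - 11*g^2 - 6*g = (g + 1)*(g^4 + 2*g^3 - 5*g^2 - 6*g) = g*(g + 1)*(g^3 + 2*g^2 - 5*g - 6) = g*(g + 1)*(g + 3)*(g^2 - g - 2) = g*(g + 1)^2*(g + 3)*(g - 2)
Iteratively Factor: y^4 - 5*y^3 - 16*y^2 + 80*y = (y - 5)*(y^3 - 16*y) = (y - 5)*(y - 4)*(y^2 + 4*y) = y*(y - 5)*(y - 4)*(y + 4)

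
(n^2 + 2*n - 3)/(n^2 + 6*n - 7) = (n + 3)/(n + 7)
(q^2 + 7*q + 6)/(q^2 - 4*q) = (q^2 + 7*q + 6)/(q*(q - 4))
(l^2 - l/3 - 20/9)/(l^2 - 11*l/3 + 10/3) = (l + 4/3)/(l - 2)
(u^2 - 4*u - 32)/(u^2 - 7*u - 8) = (u + 4)/(u + 1)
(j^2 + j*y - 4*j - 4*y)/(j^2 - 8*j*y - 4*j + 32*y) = (-j - y)/(-j + 8*y)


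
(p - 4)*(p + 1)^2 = p^3 - 2*p^2 - 7*p - 4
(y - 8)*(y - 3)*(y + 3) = y^3 - 8*y^2 - 9*y + 72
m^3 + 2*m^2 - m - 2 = (m - 1)*(m + 1)*(m + 2)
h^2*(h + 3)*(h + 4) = h^4 + 7*h^3 + 12*h^2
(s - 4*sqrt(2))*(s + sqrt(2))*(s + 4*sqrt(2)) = s^3 + sqrt(2)*s^2 - 32*s - 32*sqrt(2)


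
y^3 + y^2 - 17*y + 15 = (y - 3)*(y - 1)*(y + 5)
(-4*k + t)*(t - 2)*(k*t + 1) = -4*k^2*t^2 + 8*k^2*t + k*t^3 - 2*k*t^2 - 4*k*t + 8*k + t^2 - 2*t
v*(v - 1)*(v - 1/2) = v^3 - 3*v^2/2 + v/2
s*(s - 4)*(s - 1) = s^3 - 5*s^2 + 4*s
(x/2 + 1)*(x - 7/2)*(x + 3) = x^3/2 + 3*x^2/4 - 23*x/4 - 21/2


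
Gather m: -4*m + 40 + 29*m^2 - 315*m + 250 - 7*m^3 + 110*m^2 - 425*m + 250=-7*m^3 + 139*m^2 - 744*m + 540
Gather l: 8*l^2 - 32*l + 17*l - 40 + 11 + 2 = 8*l^2 - 15*l - 27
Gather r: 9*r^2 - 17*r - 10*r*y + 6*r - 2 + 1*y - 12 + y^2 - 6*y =9*r^2 + r*(-10*y - 11) + y^2 - 5*y - 14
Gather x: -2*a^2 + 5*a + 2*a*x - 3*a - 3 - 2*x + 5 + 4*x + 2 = -2*a^2 + 2*a + x*(2*a + 2) + 4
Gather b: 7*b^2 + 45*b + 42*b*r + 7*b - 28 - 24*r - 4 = 7*b^2 + b*(42*r + 52) - 24*r - 32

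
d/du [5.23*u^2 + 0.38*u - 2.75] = 10.46*u + 0.38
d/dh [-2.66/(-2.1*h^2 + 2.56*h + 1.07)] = (6.8096 - 11.172*h)/(-2.1*h^2 + 2.56*h + 1.07)^2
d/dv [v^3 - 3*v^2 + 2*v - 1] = 3*v^2 - 6*v + 2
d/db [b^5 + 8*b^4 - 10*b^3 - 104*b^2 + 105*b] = 5*b^4 + 32*b^3 - 30*b^2 - 208*b + 105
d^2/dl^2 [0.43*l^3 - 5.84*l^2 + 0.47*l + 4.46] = 2.58*l - 11.68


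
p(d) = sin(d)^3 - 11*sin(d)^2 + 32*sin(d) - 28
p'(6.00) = 36.85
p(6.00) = -37.82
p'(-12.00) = 17.77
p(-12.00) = -13.84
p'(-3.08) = -33.30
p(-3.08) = -30.01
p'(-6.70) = 37.85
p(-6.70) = -42.82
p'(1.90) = -4.48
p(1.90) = -6.72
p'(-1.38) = 10.71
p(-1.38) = -70.97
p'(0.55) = 18.18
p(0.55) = -14.14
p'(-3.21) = -30.44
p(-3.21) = -25.86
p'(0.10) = 29.68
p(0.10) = -24.91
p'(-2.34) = -34.33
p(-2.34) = -57.04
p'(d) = 3*sin(d)^2*cos(d) - 22*sin(d)*cos(d) + 32*cos(d)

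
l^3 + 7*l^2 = l^2*(l + 7)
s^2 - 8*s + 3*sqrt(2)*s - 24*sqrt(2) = (s - 8)*(s + 3*sqrt(2))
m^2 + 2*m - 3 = (m - 1)*(m + 3)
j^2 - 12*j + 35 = (j - 7)*(j - 5)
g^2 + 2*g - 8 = (g - 2)*(g + 4)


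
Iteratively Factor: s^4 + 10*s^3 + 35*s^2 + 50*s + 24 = (s + 3)*(s^3 + 7*s^2 + 14*s + 8) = (s + 2)*(s + 3)*(s^2 + 5*s + 4) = (s + 1)*(s + 2)*(s + 3)*(s + 4)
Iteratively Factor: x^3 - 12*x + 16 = (x - 2)*(x^2 + 2*x - 8) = (x - 2)^2*(x + 4)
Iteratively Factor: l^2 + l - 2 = (l + 2)*(l - 1)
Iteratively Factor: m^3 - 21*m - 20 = (m - 5)*(m^2 + 5*m + 4) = (m - 5)*(m + 1)*(m + 4)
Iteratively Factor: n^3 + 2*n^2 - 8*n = (n)*(n^2 + 2*n - 8) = n*(n - 2)*(n + 4)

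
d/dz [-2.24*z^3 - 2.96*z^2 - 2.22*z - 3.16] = -6.72*z^2 - 5.92*z - 2.22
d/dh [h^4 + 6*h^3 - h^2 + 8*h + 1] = 4*h^3 + 18*h^2 - 2*h + 8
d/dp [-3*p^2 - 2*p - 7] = -6*p - 2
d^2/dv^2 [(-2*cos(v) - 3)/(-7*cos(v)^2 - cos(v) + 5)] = 2*(-882*(1 - cos(2*v))^2*cos(v) - 574*(1 - cos(2*v))^2 + 1259*cos(v) - 1398*cos(2*v) - 1071*cos(3*v) + 196*cos(5*v) + 1842)/(2*cos(v) + 7*cos(2*v) - 3)^3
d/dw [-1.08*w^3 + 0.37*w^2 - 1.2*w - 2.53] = -3.24*w^2 + 0.74*w - 1.2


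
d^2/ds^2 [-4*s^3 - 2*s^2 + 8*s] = -24*s - 4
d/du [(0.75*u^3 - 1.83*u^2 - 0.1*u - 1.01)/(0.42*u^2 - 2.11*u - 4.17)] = (0.315*u^4 - 3.165*u^3 - 5.4792*u^2 + 16.1106*u - 1.7141)/(0.1764*u^4 - 1.7724*u^3 + 0.9493*u^2 + 17.5974*u + 17.3889)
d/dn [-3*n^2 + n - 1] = 1 - 6*n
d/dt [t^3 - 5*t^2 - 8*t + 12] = 3*t^2 - 10*t - 8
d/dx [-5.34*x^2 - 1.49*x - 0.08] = -10.68*x - 1.49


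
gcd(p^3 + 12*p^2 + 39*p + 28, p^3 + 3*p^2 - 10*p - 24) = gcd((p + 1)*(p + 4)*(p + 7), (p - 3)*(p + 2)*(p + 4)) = p + 4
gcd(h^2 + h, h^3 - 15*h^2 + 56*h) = h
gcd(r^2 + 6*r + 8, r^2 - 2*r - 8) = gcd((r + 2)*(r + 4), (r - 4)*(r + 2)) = r + 2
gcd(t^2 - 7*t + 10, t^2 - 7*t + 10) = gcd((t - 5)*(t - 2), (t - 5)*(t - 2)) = t^2 - 7*t + 10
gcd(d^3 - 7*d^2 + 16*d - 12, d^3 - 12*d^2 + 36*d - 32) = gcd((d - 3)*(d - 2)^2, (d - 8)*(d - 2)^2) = d^2 - 4*d + 4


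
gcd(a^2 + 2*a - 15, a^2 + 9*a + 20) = a + 5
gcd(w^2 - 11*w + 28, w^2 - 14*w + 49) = w - 7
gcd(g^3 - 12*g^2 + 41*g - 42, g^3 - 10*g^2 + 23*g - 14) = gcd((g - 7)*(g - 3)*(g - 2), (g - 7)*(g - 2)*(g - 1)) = g^2 - 9*g + 14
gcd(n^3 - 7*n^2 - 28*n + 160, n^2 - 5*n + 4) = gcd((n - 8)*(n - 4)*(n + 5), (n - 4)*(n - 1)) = n - 4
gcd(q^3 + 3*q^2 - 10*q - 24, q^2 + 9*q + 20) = q + 4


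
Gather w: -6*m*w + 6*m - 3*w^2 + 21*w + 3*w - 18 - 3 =6*m - 3*w^2 + w*(24 - 6*m) - 21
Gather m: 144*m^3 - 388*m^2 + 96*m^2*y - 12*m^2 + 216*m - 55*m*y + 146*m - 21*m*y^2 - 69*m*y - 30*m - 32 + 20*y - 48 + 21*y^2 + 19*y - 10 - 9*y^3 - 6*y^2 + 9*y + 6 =144*m^3 + m^2*(96*y - 400) + m*(-21*y^2 - 124*y + 332) - 9*y^3 + 15*y^2 + 48*y - 84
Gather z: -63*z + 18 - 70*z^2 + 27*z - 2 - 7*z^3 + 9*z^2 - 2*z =-7*z^3 - 61*z^2 - 38*z + 16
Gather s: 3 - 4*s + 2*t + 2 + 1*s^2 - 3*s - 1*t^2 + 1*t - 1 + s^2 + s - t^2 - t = 2*s^2 - 6*s - 2*t^2 + 2*t + 4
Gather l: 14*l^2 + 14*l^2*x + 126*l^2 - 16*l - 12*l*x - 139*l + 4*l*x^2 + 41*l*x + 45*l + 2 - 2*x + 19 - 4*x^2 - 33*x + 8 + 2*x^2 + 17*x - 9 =l^2*(14*x + 140) + l*(4*x^2 + 29*x - 110) - 2*x^2 - 18*x + 20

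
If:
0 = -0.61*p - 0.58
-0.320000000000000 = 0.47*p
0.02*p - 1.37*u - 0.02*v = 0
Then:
No Solution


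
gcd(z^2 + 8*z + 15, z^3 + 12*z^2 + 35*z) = z + 5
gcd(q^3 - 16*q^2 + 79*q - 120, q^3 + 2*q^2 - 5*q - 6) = 1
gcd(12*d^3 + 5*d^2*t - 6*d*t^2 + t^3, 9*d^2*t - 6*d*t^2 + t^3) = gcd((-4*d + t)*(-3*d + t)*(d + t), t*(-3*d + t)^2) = -3*d + t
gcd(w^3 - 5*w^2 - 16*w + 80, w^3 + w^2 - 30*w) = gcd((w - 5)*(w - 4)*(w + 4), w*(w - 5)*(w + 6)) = w - 5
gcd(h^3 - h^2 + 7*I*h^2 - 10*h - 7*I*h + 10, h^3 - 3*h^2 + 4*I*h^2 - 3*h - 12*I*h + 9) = 1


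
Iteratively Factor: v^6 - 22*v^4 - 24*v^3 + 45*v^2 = (v + 3)*(v^5 - 3*v^4 - 13*v^3 + 15*v^2) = (v + 3)^2*(v^4 - 6*v^3 + 5*v^2) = v*(v + 3)^2*(v^3 - 6*v^2 + 5*v) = v*(v - 1)*(v + 3)^2*(v^2 - 5*v) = v*(v - 5)*(v - 1)*(v + 3)^2*(v)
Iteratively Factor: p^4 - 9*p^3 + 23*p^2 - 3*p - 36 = (p - 3)*(p^3 - 6*p^2 + 5*p + 12) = (p - 3)*(p + 1)*(p^2 - 7*p + 12) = (p - 3)^2*(p + 1)*(p - 4)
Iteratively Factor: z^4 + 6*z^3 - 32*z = (z)*(z^3 + 6*z^2 - 32) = z*(z + 4)*(z^2 + 2*z - 8) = z*(z + 4)^2*(z - 2)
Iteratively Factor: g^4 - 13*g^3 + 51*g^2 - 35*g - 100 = (g - 5)*(g^3 - 8*g^2 + 11*g + 20) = (g - 5)*(g - 4)*(g^2 - 4*g - 5) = (g - 5)*(g - 4)*(g + 1)*(g - 5)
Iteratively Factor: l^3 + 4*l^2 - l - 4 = (l + 1)*(l^2 + 3*l - 4) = (l + 1)*(l + 4)*(l - 1)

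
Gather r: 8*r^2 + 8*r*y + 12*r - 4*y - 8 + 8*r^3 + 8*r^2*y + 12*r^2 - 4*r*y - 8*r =8*r^3 + r^2*(8*y + 20) + r*(4*y + 4) - 4*y - 8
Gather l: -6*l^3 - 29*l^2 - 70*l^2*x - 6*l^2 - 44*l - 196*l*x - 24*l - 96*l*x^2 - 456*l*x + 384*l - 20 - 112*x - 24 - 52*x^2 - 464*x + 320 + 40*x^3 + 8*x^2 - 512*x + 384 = -6*l^3 + l^2*(-70*x - 35) + l*(-96*x^2 - 652*x + 316) + 40*x^3 - 44*x^2 - 1088*x + 660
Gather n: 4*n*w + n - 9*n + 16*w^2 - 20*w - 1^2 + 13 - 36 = n*(4*w - 8) + 16*w^2 - 20*w - 24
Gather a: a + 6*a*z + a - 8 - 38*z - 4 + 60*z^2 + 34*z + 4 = a*(6*z + 2) + 60*z^2 - 4*z - 8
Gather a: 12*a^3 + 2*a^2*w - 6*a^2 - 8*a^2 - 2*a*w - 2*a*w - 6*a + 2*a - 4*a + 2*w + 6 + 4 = 12*a^3 + a^2*(2*w - 14) + a*(-4*w - 8) + 2*w + 10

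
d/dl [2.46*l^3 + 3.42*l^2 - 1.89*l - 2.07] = 7.38*l^2 + 6.84*l - 1.89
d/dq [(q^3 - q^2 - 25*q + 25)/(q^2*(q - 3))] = 2*(-q^3 + 25*q^2 - 75*q + 75)/(q^3*(q^2 - 6*q + 9))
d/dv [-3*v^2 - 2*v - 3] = -6*v - 2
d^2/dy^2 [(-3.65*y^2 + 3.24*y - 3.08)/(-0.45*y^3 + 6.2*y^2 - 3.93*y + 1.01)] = (1.47825*y^6 - 3.93660000000003*y^5 + 22.9918499999999*y^4 - 174.02577*y^3 + 588.24432*y^2 - 320.15124*y + 38.29233)/(0.091125*y^9 - 3.7665*y^8 + 54.281475*y^7 - 304.729775*y^6 + 490.965615*y^5 - 414.46545*y^4 + 209.733552*y^3 - 65.771907*y^2 + 12.026979*y - 1.030301)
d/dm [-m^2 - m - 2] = -2*m - 1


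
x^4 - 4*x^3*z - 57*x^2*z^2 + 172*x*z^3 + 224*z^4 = (x - 8*z)*(x - 4*z)*(x + z)*(x + 7*z)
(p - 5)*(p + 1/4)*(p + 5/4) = p^3 - 7*p^2/2 - 115*p/16 - 25/16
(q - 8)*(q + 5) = q^2 - 3*q - 40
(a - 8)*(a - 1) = a^2 - 9*a + 8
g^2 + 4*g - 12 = (g - 2)*(g + 6)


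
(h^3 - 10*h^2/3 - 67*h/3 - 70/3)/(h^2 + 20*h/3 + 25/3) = (h^2 - 5*h - 14)/(h + 5)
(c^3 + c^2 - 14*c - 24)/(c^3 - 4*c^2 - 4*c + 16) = (c + 3)/(c - 2)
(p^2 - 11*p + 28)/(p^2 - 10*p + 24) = (p - 7)/(p - 6)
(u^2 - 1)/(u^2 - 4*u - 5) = (u - 1)/(u - 5)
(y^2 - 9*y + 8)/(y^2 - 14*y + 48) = (y - 1)/(y - 6)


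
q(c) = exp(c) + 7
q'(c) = exp(c)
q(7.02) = 1125.79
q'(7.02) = 1118.79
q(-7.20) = 7.00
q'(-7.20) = 0.00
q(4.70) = 116.95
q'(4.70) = 109.95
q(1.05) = 9.86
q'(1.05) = 2.86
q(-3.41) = 7.03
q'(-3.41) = 0.03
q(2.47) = 18.82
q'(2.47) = 11.82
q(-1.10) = 7.33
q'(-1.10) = 0.33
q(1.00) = 9.72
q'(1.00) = 2.72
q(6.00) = 410.43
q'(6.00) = 403.43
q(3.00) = 27.09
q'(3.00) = 20.09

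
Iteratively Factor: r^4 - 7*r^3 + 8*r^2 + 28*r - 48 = (r - 3)*(r^3 - 4*r^2 - 4*r + 16) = (r - 3)*(r - 2)*(r^2 - 2*r - 8) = (r - 3)*(r - 2)*(r + 2)*(r - 4)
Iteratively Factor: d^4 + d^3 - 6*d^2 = (d + 3)*(d^3 - 2*d^2) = d*(d + 3)*(d^2 - 2*d) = d*(d - 2)*(d + 3)*(d)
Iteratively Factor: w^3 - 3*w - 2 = (w + 1)*(w^2 - w - 2) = (w + 1)^2*(w - 2)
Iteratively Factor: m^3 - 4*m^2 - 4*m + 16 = (m - 4)*(m^2 - 4) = (m - 4)*(m + 2)*(m - 2)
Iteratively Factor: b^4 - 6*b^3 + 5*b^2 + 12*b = (b - 3)*(b^3 - 3*b^2 - 4*b) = b*(b - 3)*(b^2 - 3*b - 4) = b*(b - 3)*(b + 1)*(b - 4)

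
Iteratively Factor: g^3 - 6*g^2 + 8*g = (g)*(g^2 - 6*g + 8) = g*(g - 4)*(g - 2)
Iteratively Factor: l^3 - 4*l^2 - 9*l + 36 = (l + 3)*(l^2 - 7*l + 12) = (l - 3)*(l + 3)*(l - 4)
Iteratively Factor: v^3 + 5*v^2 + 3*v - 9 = (v - 1)*(v^2 + 6*v + 9) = (v - 1)*(v + 3)*(v + 3)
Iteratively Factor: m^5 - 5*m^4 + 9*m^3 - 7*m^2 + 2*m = (m - 1)*(m^4 - 4*m^3 + 5*m^2 - 2*m) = (m - 1)^2*(m^3 - 3*m^2 + 2*m) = (m - 2)*(m - 1)^2*(m^2 - m) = m*(m - 2)*(m - 1)^2*(m - 1)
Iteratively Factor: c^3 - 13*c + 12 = (c - 3)*(c^2 + 3*c - 4) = (c - 3)*(c + 4)*(c - 1)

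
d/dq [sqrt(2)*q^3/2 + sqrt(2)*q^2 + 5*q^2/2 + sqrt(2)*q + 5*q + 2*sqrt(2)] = 3*sqrt(2)*q^2/2 + 2*sqrt(2)*q + 5*q + sqrt(2) + 5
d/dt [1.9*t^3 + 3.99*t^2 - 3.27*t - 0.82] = 5.7*t^2 + 7.98*t - 3.27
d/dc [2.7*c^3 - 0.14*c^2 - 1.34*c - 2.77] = 8.1*c^2 - 0.28*c - 1.34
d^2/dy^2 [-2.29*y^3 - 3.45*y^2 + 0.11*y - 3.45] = -13.74*y - 6.9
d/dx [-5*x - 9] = -5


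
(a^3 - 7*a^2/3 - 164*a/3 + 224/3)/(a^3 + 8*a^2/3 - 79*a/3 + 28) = (a - 8)/(a - 3)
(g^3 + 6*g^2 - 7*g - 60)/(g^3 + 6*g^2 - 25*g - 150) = (g^2 + g - 12)/(g^2 + g - 30)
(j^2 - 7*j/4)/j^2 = (j - 7/4)/j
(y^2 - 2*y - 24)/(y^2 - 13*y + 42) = (y + 4)/(y - 7)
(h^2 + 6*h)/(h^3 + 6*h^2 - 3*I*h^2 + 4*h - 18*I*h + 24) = h/(h^2 - 3*I*h + 4)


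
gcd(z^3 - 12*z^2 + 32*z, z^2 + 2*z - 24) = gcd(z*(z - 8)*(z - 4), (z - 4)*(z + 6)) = z - 4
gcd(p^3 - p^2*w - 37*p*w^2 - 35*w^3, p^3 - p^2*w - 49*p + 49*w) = 1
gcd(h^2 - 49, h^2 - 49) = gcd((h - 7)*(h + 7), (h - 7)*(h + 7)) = h^2 - 49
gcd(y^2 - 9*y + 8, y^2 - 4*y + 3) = y - 1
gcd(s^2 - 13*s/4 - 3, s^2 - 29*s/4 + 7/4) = 1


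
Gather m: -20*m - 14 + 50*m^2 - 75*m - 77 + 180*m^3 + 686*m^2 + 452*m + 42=180*m^3 + 736*m^2 + 357*m - 49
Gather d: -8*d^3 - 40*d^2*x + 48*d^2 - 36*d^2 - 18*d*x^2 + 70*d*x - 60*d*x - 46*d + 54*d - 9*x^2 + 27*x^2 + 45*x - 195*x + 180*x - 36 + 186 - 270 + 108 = -8*d^3 + d^2*(12 - 40*x) + d*(-18*x^2 + 10*x + 8) + 18*x^2 + 30*x - 12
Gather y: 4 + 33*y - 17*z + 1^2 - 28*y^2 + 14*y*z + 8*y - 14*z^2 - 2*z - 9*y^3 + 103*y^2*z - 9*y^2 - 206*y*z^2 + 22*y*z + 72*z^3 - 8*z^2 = -9*y^3 + y^2*(103*z - 37) + y*(-206*z^2 + 36*z + 41) + 72*z^3 - 22*z^2 - 19*z + 5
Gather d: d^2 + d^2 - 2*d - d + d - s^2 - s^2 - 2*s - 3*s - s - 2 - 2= 2*d^2 - 2*d - 2*s^2 - 6*s - 4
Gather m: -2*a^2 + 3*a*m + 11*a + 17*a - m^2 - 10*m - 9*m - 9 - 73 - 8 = -2*a^2 + 28*a - m^2 + m*(3*a - 19) - 90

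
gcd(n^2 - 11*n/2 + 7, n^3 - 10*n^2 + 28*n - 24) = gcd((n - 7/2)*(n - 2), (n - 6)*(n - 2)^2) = n - 2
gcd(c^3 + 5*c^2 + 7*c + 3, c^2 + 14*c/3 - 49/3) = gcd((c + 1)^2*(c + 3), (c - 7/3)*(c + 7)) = 1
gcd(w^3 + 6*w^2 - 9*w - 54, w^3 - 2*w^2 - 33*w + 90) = w^2 + 3*w - 18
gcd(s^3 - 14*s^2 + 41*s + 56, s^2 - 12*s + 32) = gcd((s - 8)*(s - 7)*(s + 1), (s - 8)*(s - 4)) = s - 8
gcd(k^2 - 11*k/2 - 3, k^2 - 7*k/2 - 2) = k + 1/2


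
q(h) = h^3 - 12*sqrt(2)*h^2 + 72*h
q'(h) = 3*h^2 - 24*sqrt(2)*h + 72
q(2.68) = 90.32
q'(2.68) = 2.58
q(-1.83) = -194.72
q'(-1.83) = 144.16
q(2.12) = 85.90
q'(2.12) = 13.53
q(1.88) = 82.02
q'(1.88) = 18.79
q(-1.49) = -148.26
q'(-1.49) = 129.23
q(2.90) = 90.47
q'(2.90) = -1.20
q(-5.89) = -1217.16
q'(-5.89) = 375.99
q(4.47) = 72.07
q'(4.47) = -19.77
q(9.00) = 2.38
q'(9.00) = 9.53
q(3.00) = 90.26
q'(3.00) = -2.82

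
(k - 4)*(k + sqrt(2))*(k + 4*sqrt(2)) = k^3 - 4*k^2 + 5*sqrt(2)*k^2 - 20*sqrt(2)*k + 8*k - 32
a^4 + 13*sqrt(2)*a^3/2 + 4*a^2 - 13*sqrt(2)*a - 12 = (a - sqrt(2))*(a + sqrt(2)/2)*(a + sqrt(2))*(a + 6*sqrt(2))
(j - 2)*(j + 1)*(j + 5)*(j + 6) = j^4 + 10*j^3 + 17*j^2 - 52*j - 60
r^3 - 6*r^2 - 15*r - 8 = (r - 8)*(r + 1)^2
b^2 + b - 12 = (b - 3)*(b + 4)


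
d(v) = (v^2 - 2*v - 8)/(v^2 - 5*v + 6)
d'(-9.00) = -0.03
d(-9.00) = 0.69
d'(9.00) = -0.02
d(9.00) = 1.31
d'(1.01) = -6.90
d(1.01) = -4.57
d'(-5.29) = -0.08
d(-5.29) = 0.51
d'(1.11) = -8.70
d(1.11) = -5.34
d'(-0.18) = -1.19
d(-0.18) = -1.10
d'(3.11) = 406.73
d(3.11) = -37.25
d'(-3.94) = -0.12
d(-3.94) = 0.37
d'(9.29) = -0.02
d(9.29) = 1.30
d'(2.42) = -30.49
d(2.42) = 28.67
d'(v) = (5 - 2*v)*(v^2 - 2*v - 8)/(v^2 - 5*v + 6)^2 + (2*v - 2)/(v^2 - 5*v + 6) = (-3*v^2 + 28*v - 52)/(v^4 - 10*v^3 + 37*v^2 - 60*v + 36)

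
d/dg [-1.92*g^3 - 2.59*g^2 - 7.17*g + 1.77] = -5.76*g^2 - 5.18*g - 7.17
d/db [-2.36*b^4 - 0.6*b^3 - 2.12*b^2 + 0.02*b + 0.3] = -9.44*b^3 - 1.8*b^2 - 4.24*b + 0.02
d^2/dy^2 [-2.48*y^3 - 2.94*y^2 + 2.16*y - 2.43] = -14.88*y - 5.88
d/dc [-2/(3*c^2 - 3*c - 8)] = 6*(2*c - 1)/(-3*c^2 + 3*c + 8)^2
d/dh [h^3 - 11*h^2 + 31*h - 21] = 3*h^2 - 22*h + 31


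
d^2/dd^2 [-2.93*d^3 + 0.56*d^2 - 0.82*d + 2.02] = 1.12 - 17.58*d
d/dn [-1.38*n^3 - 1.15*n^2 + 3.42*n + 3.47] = -4.14*n^2 - 2.3*n + 3.42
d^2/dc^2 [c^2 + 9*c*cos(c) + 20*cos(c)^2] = -9*c*cos(c) + 80*sin(c)^2 - 18*sin(c) - 38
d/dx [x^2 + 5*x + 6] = 2*x + 5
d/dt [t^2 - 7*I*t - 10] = 2*t - 7*I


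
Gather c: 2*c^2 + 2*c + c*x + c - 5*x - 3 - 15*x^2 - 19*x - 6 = 2*c^2 + c*(x + 3) - 15*x^2 - 24*x - 9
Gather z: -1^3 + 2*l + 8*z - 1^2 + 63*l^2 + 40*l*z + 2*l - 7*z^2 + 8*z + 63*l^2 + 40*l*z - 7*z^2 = 126*l^2 + 4*l - 14*z^2 + z*(80*l + 16) - 2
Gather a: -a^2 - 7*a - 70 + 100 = -a^2 - 7*a + 30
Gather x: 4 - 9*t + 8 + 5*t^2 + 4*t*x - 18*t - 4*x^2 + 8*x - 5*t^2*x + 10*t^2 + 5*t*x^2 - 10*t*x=15*t^2 - 27*t + x^2*(5*t - 4) + x*(-5*t^2 - 6*t + 8) + 12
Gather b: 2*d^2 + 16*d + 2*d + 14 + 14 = 2*d^2 + 18*d + 28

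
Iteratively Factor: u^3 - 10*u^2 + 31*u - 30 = (u - 2)*(u^2 - 8*u + 15) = (u - 5)*(u - 2)*(u - 3)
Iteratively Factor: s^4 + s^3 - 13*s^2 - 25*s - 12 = (s - 4)*(s^3 + 5*s^2 + 7*s + 3) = (s - 4)*(s + 1)*(s^2 + 4*s + 3) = (s - 4)*(s + 1)^2*(s + 3)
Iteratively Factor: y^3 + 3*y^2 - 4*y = (y)*(y^2 + 3*y - 4) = y*(y + 4)*(y - 1)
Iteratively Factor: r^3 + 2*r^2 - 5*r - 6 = (r + 1)*(r^2 + r - 6) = (r - 2)*(r + 1)*(r + 3)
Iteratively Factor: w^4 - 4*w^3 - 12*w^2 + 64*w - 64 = (w + 4)*(w^3 - 8*w^2 + 20*w - 16) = (w - 4)*(w + 4)*(w^2 - 4*w + 4) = (w - 4)*(w - 2)*(w + 4)*(w - 2)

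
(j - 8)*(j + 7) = j^2 - j - 56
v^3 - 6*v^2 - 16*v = v*(v - 8)*(v + 2)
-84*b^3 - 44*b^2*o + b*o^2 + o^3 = (-7*b + o)*(2*b + o)*(6*b + o)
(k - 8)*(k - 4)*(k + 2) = k^3 - 10*k^2 + 8*k + 64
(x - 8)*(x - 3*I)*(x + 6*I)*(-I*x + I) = -I*x^4 + 3*x^3 + 9*I*x^3 - 27*x^2 - 26*I*x^2 + 24*x + 162*I*x - 144*I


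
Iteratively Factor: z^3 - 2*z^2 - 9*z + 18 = (z - 2)*(z^2 - 9) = (z - 3)*(z - 2)*(z + 3)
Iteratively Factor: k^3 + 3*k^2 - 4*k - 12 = (k + 2)*(k^2 + k - 6) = (k + 2)*(k + 3)*(k - 2)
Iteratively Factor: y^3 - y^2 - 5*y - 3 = (y - 3)*(y^2 + 2*y + 1) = (y - 3)*(y + 1)*(y + 1)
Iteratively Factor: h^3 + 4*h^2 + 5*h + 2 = (h + 1)*(h^2 + 3*h + 2) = (h + 1)^2*(h + 2)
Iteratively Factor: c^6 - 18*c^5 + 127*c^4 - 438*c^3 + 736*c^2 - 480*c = (c - 2)*(c^5 - 16*c^4 + 95*c^3 - 248*c^2 + 240*c) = c*(c - 2)*(c^4 - 16*c^3 + 95*c^2 - 248*c + 240) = c*(c - 5)*(c - 2)*(c^3 - 11*c^2 + 40*c - 48) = c*(c - 5)*(c - 4)*(c - 2)*(c^2 - 7*c + 12) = c*(c - 5)*(c - 4)*(c - 3)*(c - 2)*(c - 4)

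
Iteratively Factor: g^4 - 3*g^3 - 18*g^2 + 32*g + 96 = (g + 2)*(g^3 - 5*g^2 - 8*g + 48) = (g - 4)*(g + 2)*(g^2 - g - 12) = (g - 4)^2*(g + 2)*(g + 3)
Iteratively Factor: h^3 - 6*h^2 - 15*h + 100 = (h - 5)*(h^2 - h - 20) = (h - 5)^2*(h + 4)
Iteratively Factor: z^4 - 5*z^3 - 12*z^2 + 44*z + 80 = (z + 2)*(z^3 - 7*z^2 + 2*z + 40) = (z - 4)*(z + 2)*(z^2 - 3*z - 10) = (z - 5)*(z - 4)*(z + 2)*(z + 2)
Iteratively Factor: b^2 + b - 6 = (b + 3)*(b - 2)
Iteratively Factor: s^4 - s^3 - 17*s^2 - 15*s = (s + 1)*(s^3 - 2*s^2 - 15*s) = (s - 5)*(s + 1)*(s^2 + 3*s) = s*(s - 5)*(s + 1)*(s + 3)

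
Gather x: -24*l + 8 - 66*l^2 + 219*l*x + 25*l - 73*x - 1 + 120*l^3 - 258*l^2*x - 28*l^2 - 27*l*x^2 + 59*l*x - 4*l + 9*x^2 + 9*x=120*l^3 - 94*l^2 - 3*l + x^2*(9 - 27*l) + x*(-258*l^2 + 278*l - 64) + 7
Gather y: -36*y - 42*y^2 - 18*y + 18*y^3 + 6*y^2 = 18*y^3 - 36*y^2 - 54*y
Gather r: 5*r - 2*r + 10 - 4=3*r + 6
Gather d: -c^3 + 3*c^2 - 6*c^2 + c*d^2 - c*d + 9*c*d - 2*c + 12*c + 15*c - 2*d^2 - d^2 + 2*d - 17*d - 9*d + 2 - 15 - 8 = -c^3 - 3*c^2 + 25*c + d^2*(c - 3) + d*(8*c - 24) - 21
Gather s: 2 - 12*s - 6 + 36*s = 24*s - 4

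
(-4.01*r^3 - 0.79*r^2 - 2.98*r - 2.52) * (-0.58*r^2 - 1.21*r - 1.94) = 2.3258*r^5 + 5.3103*r^4 + 10.4637*r^3 + 6.6*r^2 + 8.8304*r + 4.8888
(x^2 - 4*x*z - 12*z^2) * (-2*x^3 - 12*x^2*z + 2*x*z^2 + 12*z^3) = -2*x^5 - 4*x^4*z + 74*x^3*z^2 + 148*x^2*z^3 - 72*x*z^4 - 144*z^5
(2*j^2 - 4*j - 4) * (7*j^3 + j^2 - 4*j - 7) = 14*j^5 - 26*j^4 - 40*j^3 - 2*j^2 + 44*j + 28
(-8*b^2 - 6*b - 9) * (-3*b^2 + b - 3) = 24*b^4 + 10*b^3 + 45*b^2 + 9*b + 27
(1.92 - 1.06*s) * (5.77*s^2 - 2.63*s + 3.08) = -6.1162*s^3 + 13.8662*s^2 - 8.3144*s + 5.9136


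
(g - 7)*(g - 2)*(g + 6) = g^3 - 3*g^2 - 40*g + 84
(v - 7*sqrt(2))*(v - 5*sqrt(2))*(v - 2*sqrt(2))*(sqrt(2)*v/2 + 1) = sqrt(2)*v^4/2 - 13*v^3 + 45*sqrt(2)*v^2 - 22*v - 140*sqrt(2)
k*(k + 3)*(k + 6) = k^3 + 9*k^2 + 18*k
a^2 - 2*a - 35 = (a - 7)*(a + 5)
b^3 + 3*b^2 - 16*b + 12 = (b - 2)*(b - 1)*(b + 6)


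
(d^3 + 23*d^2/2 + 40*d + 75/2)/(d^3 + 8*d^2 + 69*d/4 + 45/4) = 2*(d + 5)/(2*d + 3)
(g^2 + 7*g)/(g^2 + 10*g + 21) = g/(g + 3)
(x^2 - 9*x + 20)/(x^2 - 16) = (x - 5)/(x + 4)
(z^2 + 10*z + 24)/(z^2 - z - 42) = (z + 4)/(z - 7)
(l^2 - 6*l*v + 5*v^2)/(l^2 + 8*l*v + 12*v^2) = (l^2 - 6*l*v + 5*v^2)/(l^2 + 8*l*v + 12*v^2)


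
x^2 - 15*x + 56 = (x - 8)*(x - 7)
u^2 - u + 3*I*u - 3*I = (u - 1)*(u + 3*I)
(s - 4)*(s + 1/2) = s^2 - 7*s/2 - 2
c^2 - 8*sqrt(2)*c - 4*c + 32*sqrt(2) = (c - 4)*(c - 8*sqrt(2))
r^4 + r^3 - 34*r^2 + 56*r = r*(r - 4)*(r - 2)*(r + 7)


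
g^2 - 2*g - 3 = (g - 3)*(g + 1)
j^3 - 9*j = j*(j - 3)*(j + 3)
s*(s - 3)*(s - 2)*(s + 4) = s^4 - s^3 - 14*s^2 + 24*s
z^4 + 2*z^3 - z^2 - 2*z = z*(z - 1)*(z + 1)*(z + 2)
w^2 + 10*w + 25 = (w + 5)^2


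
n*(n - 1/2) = n^2 - n/2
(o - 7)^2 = o^2 - 14*o + 49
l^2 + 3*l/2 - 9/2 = (l - 3/2)*(l + 3)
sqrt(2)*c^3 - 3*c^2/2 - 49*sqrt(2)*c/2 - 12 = (c - 4*sqrt(2))*(c + 3*sqrt(2))*(sqrt(2)*c + 1/2)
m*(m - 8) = m^2 - 8*m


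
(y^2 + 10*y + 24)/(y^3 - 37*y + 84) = (y^2 + 10*y + 24)/(y^3 - 37*y + 84)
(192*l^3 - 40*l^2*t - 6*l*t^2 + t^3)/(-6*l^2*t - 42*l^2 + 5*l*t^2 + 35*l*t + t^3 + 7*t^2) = (32*l^2 - 12*l*t + t^2)/(-l*t - 7*l + t^2 + 7*t)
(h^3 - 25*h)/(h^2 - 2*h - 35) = h*(h - 5)/(h - 7)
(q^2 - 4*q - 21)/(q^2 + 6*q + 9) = (q - 7)/(q + 3)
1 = 1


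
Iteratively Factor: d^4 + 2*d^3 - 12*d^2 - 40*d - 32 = (d + 2)*(d^3 - 12*d - 16) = (d + 2)^2*(d^2 - 2*d - 8) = (d + 2)^3*(d - 4)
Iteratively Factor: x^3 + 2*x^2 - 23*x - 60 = (x - 5)*(x^2 + 7*x + 12) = (x - 5)*(x + 4)*(x + 3)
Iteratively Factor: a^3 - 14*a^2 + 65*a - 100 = (a - 5)*(a^2 - 9*a + 20) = (a - 5)*(a - 4)*(a - 5)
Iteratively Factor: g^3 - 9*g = (g)*(g^2 - 9) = g*(g - 3)*(g + 3)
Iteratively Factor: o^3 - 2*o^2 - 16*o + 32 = (o - 4)*(o^2 + 2*o - 8) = (o - 4)*(o - 2)*(o + 4)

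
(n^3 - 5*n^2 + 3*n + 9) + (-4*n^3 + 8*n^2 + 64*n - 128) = -3*n^3 + 3*n^2 + 67*n - 119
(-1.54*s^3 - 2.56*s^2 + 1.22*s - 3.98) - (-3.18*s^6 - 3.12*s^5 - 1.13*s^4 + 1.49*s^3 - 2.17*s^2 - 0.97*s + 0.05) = 3.18*s^6 + 3.12*s^5 + 1.13*s^4 - 3.03*s^3 - 0.39*s^2 + 2.19*s - 4.03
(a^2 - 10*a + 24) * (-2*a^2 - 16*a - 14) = -2*a^4 + 4*a^3 + 98*a^2 - 244*a - 336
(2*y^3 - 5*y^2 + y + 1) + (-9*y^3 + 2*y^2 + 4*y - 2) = -7*y^3 - 3*y^2 + 5*y - 1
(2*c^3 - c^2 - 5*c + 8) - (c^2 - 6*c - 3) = 2*c^3 - 2*c^2 + c + 11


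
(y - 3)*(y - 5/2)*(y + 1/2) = y^3 - 5*y^2 + 19*y/4 + 15/4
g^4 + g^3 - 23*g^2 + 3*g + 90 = (g - 3)^2*(g + 2)*(g + 5)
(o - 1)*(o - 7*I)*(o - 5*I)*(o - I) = o^4 - o^3 - 13*I*o^3 - 47*o^2 + 13*I*o^2 + 47*o + 35*I*o - 35*I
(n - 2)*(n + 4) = n^2 + 2*n - 8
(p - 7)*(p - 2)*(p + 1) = p^3 - 8*p^2 + 5*p + 14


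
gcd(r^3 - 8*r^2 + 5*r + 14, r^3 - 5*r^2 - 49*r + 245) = r - 7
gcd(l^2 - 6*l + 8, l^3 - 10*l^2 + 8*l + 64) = l - 4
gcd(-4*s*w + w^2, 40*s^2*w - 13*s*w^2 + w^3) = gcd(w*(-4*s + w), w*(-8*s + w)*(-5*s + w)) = w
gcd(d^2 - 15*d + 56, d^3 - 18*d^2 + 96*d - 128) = d - 8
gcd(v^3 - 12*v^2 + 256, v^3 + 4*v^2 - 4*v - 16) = v + 4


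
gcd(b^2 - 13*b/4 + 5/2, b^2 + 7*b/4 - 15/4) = b - 5/4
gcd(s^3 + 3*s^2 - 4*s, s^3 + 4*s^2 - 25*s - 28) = 1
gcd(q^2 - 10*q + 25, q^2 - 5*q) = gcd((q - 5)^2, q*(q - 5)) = q - 5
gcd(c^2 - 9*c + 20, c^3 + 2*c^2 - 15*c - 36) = c - 4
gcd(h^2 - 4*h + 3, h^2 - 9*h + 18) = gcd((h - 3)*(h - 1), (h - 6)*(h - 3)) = h - 3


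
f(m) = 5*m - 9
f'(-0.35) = 5.00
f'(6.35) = 5.00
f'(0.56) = 5.00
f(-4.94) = -33.70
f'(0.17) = 5.00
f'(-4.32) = 5.00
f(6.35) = 22.75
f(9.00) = 36.00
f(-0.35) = -10.75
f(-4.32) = -30.60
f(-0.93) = -13.65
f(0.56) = -6.20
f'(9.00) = 5.00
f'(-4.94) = 5.00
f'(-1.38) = 5.00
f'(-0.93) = 5.00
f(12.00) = 51.00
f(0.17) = -8.15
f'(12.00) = 5.00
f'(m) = 5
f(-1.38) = -15.90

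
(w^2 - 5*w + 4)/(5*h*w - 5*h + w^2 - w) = (w - 4)/(5*h + w)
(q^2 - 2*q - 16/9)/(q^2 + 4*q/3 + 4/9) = (3*q - 8)/(3*q + 2)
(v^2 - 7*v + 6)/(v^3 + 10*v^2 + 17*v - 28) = (v - 6)/(v^2 + 11*v + 28)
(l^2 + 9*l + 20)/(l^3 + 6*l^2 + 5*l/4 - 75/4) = 4*(l + 4)/(4*l^2 + 4*l - 15)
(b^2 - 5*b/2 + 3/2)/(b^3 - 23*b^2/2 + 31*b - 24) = (b - 1)/(b^2 - 10*b + 16)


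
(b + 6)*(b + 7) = b^2 + 13*b + 42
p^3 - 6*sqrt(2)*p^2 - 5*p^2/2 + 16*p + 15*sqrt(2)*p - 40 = (p - 5/2)*(p - 4*sqrt(2))*(p - 2*sqrt(2))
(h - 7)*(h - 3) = h^2 - 10*h + 21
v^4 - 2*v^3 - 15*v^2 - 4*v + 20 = (v - 5)*(v - 1)*(v + 2)^2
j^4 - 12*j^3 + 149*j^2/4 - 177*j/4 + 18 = (j - 8)*(j - 3/2)^2*(j - 1)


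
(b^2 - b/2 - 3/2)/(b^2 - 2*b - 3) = (b - 3/2)/(b - 3)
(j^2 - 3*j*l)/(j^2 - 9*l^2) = j/(j + 3*l)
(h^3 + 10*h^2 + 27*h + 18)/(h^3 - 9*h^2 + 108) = (h^2 + 7*h + 6)/(h^2 - 12*h + 36)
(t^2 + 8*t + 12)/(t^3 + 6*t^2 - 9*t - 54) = (t + 2)/(t^2 - 9)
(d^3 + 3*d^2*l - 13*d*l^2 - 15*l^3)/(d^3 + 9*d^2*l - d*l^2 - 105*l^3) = (d + l)/(d + 7*l)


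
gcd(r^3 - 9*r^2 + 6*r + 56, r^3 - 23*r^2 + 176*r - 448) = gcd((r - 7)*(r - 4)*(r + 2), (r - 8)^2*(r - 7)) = r - 7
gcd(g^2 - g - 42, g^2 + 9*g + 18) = g + 6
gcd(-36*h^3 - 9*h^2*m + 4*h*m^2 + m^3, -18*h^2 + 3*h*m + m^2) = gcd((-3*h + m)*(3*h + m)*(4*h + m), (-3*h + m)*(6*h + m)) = 3*h - m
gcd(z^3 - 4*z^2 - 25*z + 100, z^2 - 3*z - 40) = z + 5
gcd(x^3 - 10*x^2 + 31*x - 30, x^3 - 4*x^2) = 1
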